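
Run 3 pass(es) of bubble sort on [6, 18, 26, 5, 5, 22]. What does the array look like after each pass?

After pass 1: [6, 18, 5, 5, 22, 26] (3 swaps)
After pass 2: [6, 5, 5, 18, 22, 26] (2 swaps)
After pass 3: [5, 5, 6, 18, 22, 26] (2 swaps)
Total swaps: 7


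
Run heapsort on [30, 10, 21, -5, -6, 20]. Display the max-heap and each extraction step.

Build heap: [30, 10, 21, -5, -6, 20]
Extract 30: [21, 10, 20, -5, -6, 30]
Extract 21: [20, 10, -6, -5, 21, 30]
Extract 20: [10, -5, -6, 20, 21, 30]
Extract 10: [-5, -6, 10, 20, 21, 30]
Extract -5: [-6, -5, 10, 20, 21, 30]


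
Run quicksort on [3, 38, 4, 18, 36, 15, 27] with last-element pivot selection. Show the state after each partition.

Partition 1: pivot=27 at index 4 -> [3, 4, 18, 15, 27, 38, 36]
Partition 2: pivot=15 at index 2 -> [3, 4, 15, 18, 27, 38, 36]
Partition 3: pivot=4 at index 1 -> [3, 4, 15, 18, 27, 38, 36]
Partition 4: pivot=36 at index 5 -> [3, 4, 15, 18, 27, 36, 38]


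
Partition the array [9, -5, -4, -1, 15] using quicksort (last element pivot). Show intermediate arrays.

Partition 1: pivot=15 at index 4 -> [9, -5, -4, -1, 15]
Partition 2: pivot=-1 at index 2 -> [-5, -4, -1, 9, 15]
Partition 3: pivot=-4 at index 1 -> [-5, -4, -1, 9, 15]


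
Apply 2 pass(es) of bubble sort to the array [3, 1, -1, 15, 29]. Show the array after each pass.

After pass 1: [1, -1, 3, 15, 29] (2 swaps)
After pass 2: [-1, 1, 3, 15, 29] (1 swaps)
Total swaps: 3


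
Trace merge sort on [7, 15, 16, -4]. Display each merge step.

Divide and conquer:
  Merge [7] + [15] -> [7, 15]
  Merge [16] + [-4] -> [-4, 16]
  Merge [7, 15] + [-4, 16] -> [-4, 7, 15, 16]


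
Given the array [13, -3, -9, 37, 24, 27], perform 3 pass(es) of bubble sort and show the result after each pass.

After pass 1: [-3, -9, 13, 24, 27, 37] (4 swaps)
After pass 2: [-9, -3, 13, 24, 27, 37] (1 swaps)
After pass 3: [-9, -3, 13, 24, 27, 37] (0 swaps)
Total swaps: 5


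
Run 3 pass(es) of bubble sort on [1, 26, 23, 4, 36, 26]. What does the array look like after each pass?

After pass 1: [1, 23, 4, 26, 26, 36] (3 swaps)
After pass 2: [1, 4, 23, 26, 26, 36] (1 swaps)
After pass 3: [1, 4, 23, 26, 26, 36] (0 swaps)
Total swaps: 4


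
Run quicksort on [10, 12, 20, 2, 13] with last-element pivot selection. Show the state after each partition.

Partition 1: pivot=13 at index 3 -> [10, 12, 2, 13, 20]
Partition 2: pivot=2 at index 0 -> [2, 12, 10, 13, 20]
Partition 3: pivot=10 at index 1 -> [2, 10, 12, 13, 20]


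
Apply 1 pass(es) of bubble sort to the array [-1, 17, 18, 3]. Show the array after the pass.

After pass 1: [-1, 17, 3, 18] (1 swaps)
Total swaps: 1


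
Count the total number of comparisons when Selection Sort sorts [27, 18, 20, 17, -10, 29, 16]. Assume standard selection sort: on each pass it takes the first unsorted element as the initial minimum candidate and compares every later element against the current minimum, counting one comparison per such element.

Pass 1: scan indices 1..6 for the minimum = 6 comparison(s); min is -10, place at index 0 -> [-10, 18, 20, 17, 27, 29, 16]
Pass 2: scan indices 2..6 for the minimum = 5 comparison(s); min is 16, place at index 1 -> [-10, 16, 20, 17, 27, 29, 18]
Pass 3: scan indices 3..6 for the minimum = 4 comparison(s); min is 17, place at index 2 -> [-10, 16, 17, 20, 27, 29, 18]
Pass 4: scan indices 4..6 for the minimum = 3 comparison(s); min is 18, place at index 3 -> [-10, 16, 17, 18, 27, 29, 20]
Pass 5: scan indices 5..6 for the minimum = 2 comparison(s); min is 20, place at index 4 -> [-10, 16, 17, 18, 20, 29, 27]
Pass 6: scan indices 6..6 for the minimum = 1 comparison(s); min is 27, place at index 5 -> [-10, 16, 17, 18, 20, 27, 29]
Selection sort always scans the whole unsorted suffix, so the count is (n-1) + (n-2) + ... + 1 = n(n-1)/2 = 7*6/2 = 21 regardless of the input order.
Total comparisons: 6 + 5 + 4 + 3 + 2 + 1 = 21


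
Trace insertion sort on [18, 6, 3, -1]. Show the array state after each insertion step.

First element 18 is already 'sorted'
Insert 6: shifted 1 elements -> [6, 18, 3, -1]
Insert 3: shifted 2 elements -> [3, 6, 18, -1]
Insert -1: shifted 3 elements -> [-1, 3, 6, 18]


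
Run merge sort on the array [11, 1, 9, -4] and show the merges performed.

Divide and conquer:
  Merge [11] + [1] -> [1, 11]
  Merge [9] + [-4] -> [-4, 9]
  Merge [1, 11] + [-4, 9] -> [-4, 1, 9, 11]


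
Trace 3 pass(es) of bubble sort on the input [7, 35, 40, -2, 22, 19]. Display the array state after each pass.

After pass 1: [7, 35, -2, 22, 19, 40] (3 swaps)
After pass 2: [7, -2, 22, 19, 35, 40] (3 swaps)
After pass 3: [-2, 7, 19, 22, 35, 40] (2 swaps)
Total swaps: 8


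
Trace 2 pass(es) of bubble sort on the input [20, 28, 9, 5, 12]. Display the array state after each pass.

After pass 1: [20, 9, 5, 12, 28] (3 swaps)
After pass 2: [9, 5, 12, 20, 28] (3 swaps)
Total swaps: 6


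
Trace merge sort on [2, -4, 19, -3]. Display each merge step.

Divide and conquer:
  Merge [2] + [-4] -> [-4, 2]
  Merge [19] + [-3] -> [-3, 19]
  Merge [-4, 2] + [-3, 19] -> [-4, -3, 2, 19]


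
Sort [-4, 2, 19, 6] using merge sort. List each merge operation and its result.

Divide and conquer:
  Merge [-4] + [2] -> [-4, 2]
  Merge [19] + [6] -> [6, 19]
  Merge [-4, 2] + [6, 19] -> [-4, 2, 6, 19]


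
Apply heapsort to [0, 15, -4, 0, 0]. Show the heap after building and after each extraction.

Build heap: [15, 0, -4, 0, 0]
Extract 15: [0, 0, -4, 0, 15]
Extract 0: [0, 0, -4, 0, 15]
Extract 0: [0, -4, 0, 0, 15]
Extract 0: [-4, 0, 0, 0, 15]


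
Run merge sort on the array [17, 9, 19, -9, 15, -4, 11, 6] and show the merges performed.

Divide and conquer:
  Merge [17] + [9] -> [9, 17]
  Merge [19] + [-9] -> [-9, 19]
  Merge [9, 17] + [-9, 19] -> [-9, 9, 17, 19]
  Merge [15] + [-4] -> [-4, 15]
  Merge [11] + [6] -> [6, 11]
  Merge [-4, 15] + [6, 11] -> [-4, 6, 11, 15]
  Merge [-9, 9, 17, 19] + [-4, 6, 11, 15] -> [-9, -4, 6, 9, 11, 15, 17, 19]


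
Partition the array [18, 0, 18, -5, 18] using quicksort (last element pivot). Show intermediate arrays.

Partition 1: pivot=18 at index 4 -> [18, 0, 18, -5, 18]
Partition 2: pivot=-5 at index 0 -> [-5, 0, 18, 18, 18]
Partition 3: pivot=18 at index 3 -> [-5, 0, 18, 18, 18]
Partition 4: pivot=18 at index 2 -> [-5, 0, 18, 18, 18]


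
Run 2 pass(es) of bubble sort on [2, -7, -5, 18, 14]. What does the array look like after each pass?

After pass 1: [-7, -5, 2, 14, 18] (3 swaps)
After pass 2: [-7, -5, 2, 14, 18] (0 swaps)
Total swaps: 3


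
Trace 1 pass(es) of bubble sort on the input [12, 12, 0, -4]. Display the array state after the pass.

After pass 1: [12, 0, -4, 12] (2 swaps)
Total swaps: 2


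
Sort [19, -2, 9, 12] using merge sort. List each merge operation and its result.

Divide and conquer:
  Merge [19] + [-2] -> [-2, 19]
  Merge [9] + [12] -> [9, 12]
  Merge [-2, 19] + [9, 12] -> [-2, 9, 12, 19]


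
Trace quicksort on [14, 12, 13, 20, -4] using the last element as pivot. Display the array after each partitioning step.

Partition 1: pivot=-4 at index 0 -> [-4, 12, 13, 20, 14]
Partition 2: pivot=14 at index 3 -> [-4, 12, 13, 14, 20]
Partition 3: pivot=13 at index 2 -> [-4, 12, 13, 14, 20]


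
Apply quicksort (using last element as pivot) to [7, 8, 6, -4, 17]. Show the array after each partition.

Partition 1: pivot=17 at index 4 -> [7, 8, 6, -4, 17]
Partition 2: pivot=-4 at index 0 -> [-4, 8, 6, 7, 17]
Partition 3: pivot=7 at index 2 -> [-4, 6, 7, 8, 17]


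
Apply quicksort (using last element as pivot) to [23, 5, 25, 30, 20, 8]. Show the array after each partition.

Partition 1: pivot=8 at index 1 -> [5, 8, 25, 30, 20, 23]
Partition 2: pivot=23 at index 3 -> [5, 8, 20, 23, 25, 30]
Partition 3: pivot=30 at index 5 -> [5, 8, 20, 23, 25, 30]


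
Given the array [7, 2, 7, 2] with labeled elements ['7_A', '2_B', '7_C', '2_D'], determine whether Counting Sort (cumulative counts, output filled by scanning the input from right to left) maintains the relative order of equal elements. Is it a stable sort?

Trace Counting Sort on the labeled array (the key is the number; the letter only tracks identity):
  Counts for values 0..7: [0, 0, 2, 0, 0, 0, 0, 2]
  Cumulative counts: [0, 0, 2, 2, 2, 2, 2, 4]
  Scan right to left: place 2_D at output index 1
  Scan right to left: place 7_C at output index 3
  Scan right to left: place 2_B at output index 0
  Scan right to left: place 7_A at output index 2
  Output: [2_B, 2_D, 7_A, 7_C]
Equal keys:
  value 2: originally 2_B, 2_D; after sorting 2_B, 2_D -> order preserved
  value 7: originally 7_A, 7_C; after sorting 7_A, 7_C -> order preserved
All equal keys kept their original relative order. Counting Sort is stable: scanning the input right to left with decreasing cumulative counts places later duplicates at later output positions.
Answer: Stable


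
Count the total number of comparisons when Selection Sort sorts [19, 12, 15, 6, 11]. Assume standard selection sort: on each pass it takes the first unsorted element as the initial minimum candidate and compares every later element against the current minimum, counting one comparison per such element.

Pass 1: scan indices 1..4 for the minimum = 4 comparison(s); min is 6, place at index 0 -> [6, 12, 15, 19, 11]
Pass 2: scan indices 2..4 for the minimum = 3 comparison(s); min is 11, place at index 1 -> [6, 11, 15, 19, 12]
Pass 3: scan indices 3..4 for the minimum = 2 comparison(s); min is 12, place at index 2 -> [6, 11, 12, 19, 15]
Pass 4: scan indices 4..4 for the minimum = 1 comparison(s); min is 15, place at index 3 -> [6, 11, 12, 15, 19]
Selection sort always scans the whole unsorted suffix, so the count is (n-1) + (n-2) + ... + 1 = n(n-1)/2 = 5*4/2 = 10 regardless of the input order.
Total comparisons: 4 + 3 + 2 + 1 = 10


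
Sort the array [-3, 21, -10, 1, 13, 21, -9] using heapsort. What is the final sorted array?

Build heap: [21, 13, 21, 1, -3, -10, -9]
Extract 21: [21, 13, -9, 1, -3, -10, 21]
Extract 21: [13, 1, -9, -10, -3, 21, 21]
Extract 13: [1, -3, -9, -10, 13, 21, 21]
Extract 1: [-3, -10, -9, 1, 13, 21, 21]
Extract -3: [-9, -10, -3, 1, 13, 21, 21]
Extract -9: [-10, -9, -3, 1, 13, 21, 21]


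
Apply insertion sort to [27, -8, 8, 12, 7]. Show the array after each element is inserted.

First element 27 is already 'sorted'
Insert -8: shifted 1 elements -> [-8, 27, 8, 12, 7]
Insert 8: shifted 1 elements -> [-8, 8, 27, 12, 7]
Insert 12: shifted 1 elements -> [-8, 8, 12, 27, 7]
Insert 7: shifted 3 elements -> [-8, 7, 8, 12, 27]


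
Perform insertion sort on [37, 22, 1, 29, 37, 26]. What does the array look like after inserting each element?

First element 37 is already 'sorted'
Insert 22: shifted 1 elements -> [22, 37, 1, 29, 37, 26]
Insert 1: shifted 2 elements -> [1, 22, 37, 29, 37, 26]
Insert 29: shifted 1 elements -> [1, 22, 29, 37, 37, 26]
Insert 37: shifted 0 elements -> [1, 22, 29, 37, 37, 26]
Insert 26: shifted 3 elements -> [1, 22, 26, 29, 37, 37]


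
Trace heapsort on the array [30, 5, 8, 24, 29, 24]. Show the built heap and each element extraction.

Build heap: [30, 29, 24, 24, 5, 8]
Extract 30: [29, 24, 24, 8, 5, 30]
Extract 29: [24, 8, 24, 5, 29, 30]
Extract 24: [24, 8, 5, 24, 29, 30]
Extract 24: [8, 5, 24, 24, 29, 30]
Extract 8: [5, 8, 24, 24, 29, 30]


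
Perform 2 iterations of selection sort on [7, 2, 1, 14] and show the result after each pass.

Pass 1: Select minimum 1 at index 2, swap -> [1, 2, 7, 14]
Pass 2: Select minimum 2 at index 1, swap -> [1, 2, 7, 14]


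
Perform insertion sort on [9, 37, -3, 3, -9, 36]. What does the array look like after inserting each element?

First element 9 is already 'sorted'
Insert 37: shifted 0 elements -> [9, 37, -3, 3, -9, 36]
Insert -3: shifted 2 elements -> [-3, 9, 37, 3, -9, 36]
Insert 3: shifted 2 elements -> [-3, 3, 9, 37, -9, 36]
Insert -9: shifted 4 elements -> [-9, -3, 3, 9, 37, 36]
Insert 36: shifted 1 elements -> [-9, -3, 3, 9, 36, 37]


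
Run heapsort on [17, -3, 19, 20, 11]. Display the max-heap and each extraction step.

Build heap: [20, 17, 19, -3, 11]
Extract 20: [19, 17, 11, -3, 20]
Extract 19: [17, -3, 11, 19, 20]
Extract 17: [11, -3, 17, 19, 20]
Extract 11: [-3, 11, 17, 19, 20]


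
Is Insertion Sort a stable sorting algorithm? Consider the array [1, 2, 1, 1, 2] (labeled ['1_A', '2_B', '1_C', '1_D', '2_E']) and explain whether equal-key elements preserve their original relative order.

Trace Insertion Sort on the labeled array (the key is the number; the letter only tracks identity):
  Insert 2_B at index 1: [1_A, 2_B, 1_C, 1_D, 2_E]
  Insert 1_C at index 1: [1_A, 1_C, 2_B, 1_D, 2_E]
  Insert 1_D at index 2: [1_A, 1_C, 1_D, 2_B, 2_E]
  Insert 2_E at index 4: [1_A, 1_C, 1_D, 2_B, 2_E]
Final order: [1_A, 1_C, 1_D, 2_B, 2_E]
Equal keys:
  value 1: originally 1_A, 1_C, 1_D; after sorting 1_A, 1_C, 1_D -> order preserved
  value 2: originally 2_B, 2_E; after sorting 2_B, 2_E -> order preserved
All equal keys kept their original relative order. Insertion Sort is stable: elements are shifted only while they are strictly greater than the key, so a key is inserted after any equal elements already placed.
Answer: Stable


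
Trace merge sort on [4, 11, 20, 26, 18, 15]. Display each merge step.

Divide and conquer:
  Merge [11] + [20] -> [11, 20]
  Merge [4] + [11, 20] -> [4, 11, 20]
  Merge [18] + [15] -> [15, 18]
  Merge [26] + [15, 18] -> [15, 18, 26]
  Merge [4, 11, 20] + [15, 18, 26] -> [4, 11, 15, 18, 20, 26]


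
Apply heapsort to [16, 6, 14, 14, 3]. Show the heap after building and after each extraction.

Build heap: [16, 14, 14, 6, 3]
Extract 16: [14, 6, 14, 3, 16]
Extract 14: [14, 6, 3, 14, 16]
Extract 14: [6, 3, 14, 14, 16]
Extract 6: [3, 6, 14, 14, 16]


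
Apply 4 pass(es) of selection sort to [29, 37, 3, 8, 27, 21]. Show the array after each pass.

Pass 1: Select minimum 3 at index 2, swap -> [3, 37, 29, 8, 27, 21]
Pass 2: Select minimum 8 at index 3, swap -> [3, 8, 29, 37, 27, 21]
Pass 3: Select minimum 21 at index 5, swap -> [3, 8, 21, 37, 27, 29]
Pass 4: Select minimum 27 at index 4, swap -> [3, 8, 21, 27, 37, 29]


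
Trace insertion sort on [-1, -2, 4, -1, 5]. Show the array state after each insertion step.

First element -1 is already 'sorted'
Insert -2: shifted 1 elements -> [-2, -1, 4, -1, 5]
Insert 4: shifted 0 elements -> [-2, -1, 4, -1, 5]
Insert -1: shifted 1 elements -> [-2, -1, -1, 4, 5]
Insert 5: shifted 0 elements -> [-2, -1, -1, 4, 5]


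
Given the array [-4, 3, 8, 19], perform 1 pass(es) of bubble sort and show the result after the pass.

After pass 1: [-4, 3, 8, 19] (0 swaps)
Total swaps: 0


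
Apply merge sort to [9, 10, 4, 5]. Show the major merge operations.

Divide and conquer:
  Merge [9] + [10] -> [9, 10]
  Merge [4] + [5] -> [4, 5]
  Merge [9, 10] + [4, 5] -> [4, 5, 9, 10]


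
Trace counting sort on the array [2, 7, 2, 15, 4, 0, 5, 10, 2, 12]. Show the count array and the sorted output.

Count array: [1, 0, 3, 0, 1, 1, 0, 1, 0, 0, 1, 0, 1, 0, 0, 1]
(count[i] = number of elements equal to i)
Cumulative count: [1, 1, 4, 4, 5, 6, 6, 7, 7, 7, 8, 8, 9, 9, 9, 10]
Sorted: [0, 2, 2, 2, 4, 5, 7, 10, 12, 15]


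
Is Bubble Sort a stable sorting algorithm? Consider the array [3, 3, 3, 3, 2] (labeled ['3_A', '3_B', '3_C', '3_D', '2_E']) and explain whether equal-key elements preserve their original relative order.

Trace Bubble Sort on the labeled array (the key is the number; the letter only tracks identity):
  After pass 1: [3_A, 3_B, 3_C, 2_E, 3_D]
  After pass 2: [3_A, 3_B, 2_E, 3_C, 3_D]
  After pass 3: [3_A, 2_E, 3_B, 3_C, 3_D]
  After pass 4: [2_E, 3_A, 3_B, 3_C, 3_D]
Final order: [2_E, 3_A, 3_B, 3_C, 3_D]
Equal keys:
  value 3: originally 3_A, 3_B, 3_C, 3_D; after sorting 3_A, 3_B, 3_C, 3_D -> order preserved
All equal keys kept their original relative order. Bubble Sort is stable: it only swaps adjacent elements when the left one is strictly greater, so equal keys never move past each other.
Answer: Stable


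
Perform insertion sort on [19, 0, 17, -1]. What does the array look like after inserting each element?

First element 19 is already 'sorted'
Insert 0: shifted 1 elements -> [0, 19, 17, -1]
Insert 17: shifted 1 elements -> [0, 17, 19, -1]
Insert -1: shifted 3 elements -> [-1, 0, 17, 19]


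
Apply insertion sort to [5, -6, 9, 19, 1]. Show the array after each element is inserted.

First element 5 is already 'sorted'
Insert -6: shifted 1 elements -> [-6, 5, 9, 19, 1]
Insert 9: shifted 0 elements -> [-6, 5, 9, 19, 1]
Insert 19: shifted 0 elements -> [-6, 5, 9, 19, 1]
Insert 1: shifted 3 elements -> [-6, 1, 5, 9, 19]


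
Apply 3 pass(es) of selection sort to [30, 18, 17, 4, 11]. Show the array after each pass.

Pass 1: Select minimum 4 at index 3, swap -> [4, 18, 17, 30, 11]
Pass 2: Select minimum 11 at index 4, swap -> [4, 11, 17, 30, 18]
Pass 3: Select minimum 17 at index 2, swap -> [4, 11, 17, 30, 18]


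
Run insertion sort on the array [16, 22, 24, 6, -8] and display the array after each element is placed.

First element 16 is already 'sorted'
Insert 22: shifted 0 elements -> [16, 22, 24, 6, -8]
Insert 24: shifted 0 elements -> [16, 22, 24, 6, -8]
Insert 6: shifted 3 elements -> [6, 16, 22, 24, -8]
Insert -8: shifted 4 elements -> [-8, 6, 16, 22, 24]


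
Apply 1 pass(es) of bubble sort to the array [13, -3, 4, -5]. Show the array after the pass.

After pass 1: [-3, 4, -5, 13] (3 swaps)
Total swaps: 3


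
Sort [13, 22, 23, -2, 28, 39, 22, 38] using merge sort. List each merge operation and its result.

Divide and conquer:
  Merge [13] + [22] -> [13, 22]
  Merge [23] + [-2] -> [-2, 23]
  Merge [13, 22] + [-2, 23] -> [-2, 13, 22, 23]
  Merge [28] + [39] -> [28, 39]
  Merge [22] + [38] -> [22, 38]
  Merge [28, 39] + [22, 38] -> [22, 28, 38, 39]
  Merge [-2, 13, 22, 23] + [22, 28, 38, 39] -> [-2, 13, 22, 22, 23, 28, 38, 39]


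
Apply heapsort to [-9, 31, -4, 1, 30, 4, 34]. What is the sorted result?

Build heap: [34, 31, 4, 1, 30, -9, -4]
Extract 34: [31, 30, 4, 1, -4, -9, 34]
Extract 31: [30, 1, 4, -9, -4, 31, 34]
Extract 30: [4, 1, -4, -9, 30, 31, 34]
Extract 4: [1, -9, -4, 4, 30, 31, 34]
Extract 1: [-4, -9, 1, 4, 30, 31, 34]
Extract -4: [-9, -4, 1, 4, 30, 31, 34]


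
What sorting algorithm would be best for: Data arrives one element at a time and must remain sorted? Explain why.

Best choice: Insertion sort
Reason: Insertion sort naturally handles online/streaming input by inserting each new element into sorted position


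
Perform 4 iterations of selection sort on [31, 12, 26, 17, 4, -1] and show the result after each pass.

Pass 1: Select minimum -1 at index 5, swap -> [-1, 12, 26, 17, 4, 31]
Pass 2: Select minimum 4 at index 4, swap -> [-1, 4, 26, 17, 12, 31]
Pass 3: Select minimum 12 at index 4, swap -> [-1, 4, 12, 17, 26, 31]
Pass 4: Select minimum 17 at index 3, swap -> [-1, 4, 12, 17, 26, 31]


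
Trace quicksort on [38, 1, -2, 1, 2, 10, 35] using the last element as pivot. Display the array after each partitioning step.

Partition 1: pivot=35 at index 5 -> [1, -2, 1, 2, 10, 35, 38]
Partition 2: pivot=10 at index 4 -> [1, -2, 1, 2, 10, 35, 38]
Partition 3: pivot=2 at index 3 -> [1, -2, 1, 2, 10, 35, 38]
Partition 4: pivot=1 at index 2 -> [1, -2, 1, 2, 10, 35, 38]
Partition 5: pivot=-2 at index 0 -> [-2, 1, 1, 2, 10, 35, 38]


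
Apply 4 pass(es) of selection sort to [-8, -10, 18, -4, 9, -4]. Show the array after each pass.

Pass 1: Select minimum -10 at index 1, swap -> [-10, -8, 18, -4, 9, -4]
Pass 2: Select minimum -8 at index 1, swap -> [-10, -8, 18, -4, 9, -4]
Pass 3: Select minimum -4 at index 3, swap -> [-10, -8, -4, 18, 9, -4]
Pass 4: Select minimum -4 at index 5, swap -> [-10, -8, -4, -4, 9, 18]


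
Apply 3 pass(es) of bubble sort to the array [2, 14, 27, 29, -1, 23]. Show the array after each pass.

After pass 1: [2, 14, 27, -1, 23, 29] (2 swaps)
After pass 2: [2, 14, -1, 23, 27, 29] (2 swaps)
After pass 3: [2, -1, 14, 23, 27, 29] (1 swaps)
Total swaps: 5


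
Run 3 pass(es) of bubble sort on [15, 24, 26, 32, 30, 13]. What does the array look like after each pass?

After pass 1: [15, 24, 26, 30, 13, 32] (2 swaps)
After pass 2: [15, 24, 26, 13, 30, 32] (1 swaps)
After pass 3: [15, 24, 13, 26, 30, 32] (1 swaps)
Total swaps: 4


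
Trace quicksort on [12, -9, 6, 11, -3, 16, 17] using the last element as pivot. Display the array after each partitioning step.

Partition 1: pivot=17 at index 6 -> [12, -9, 6, 11, -3, 16, 17]
Partition 2: pivot=16 at index 5 -> [12, -9, 6, 11, -3, 16, 17]
Partition 3: pivot=-3 at index 1 -> [-9, -3, 6, 11, 12, 16, 17]
Partition 4: pivot=12 at index 4 -> [-9, -3, 6, 11, 12, 16, 17]
Partition 5: pivot=11 at index 3 -> [-9, -3, 6, 11, 12, 16, 17]


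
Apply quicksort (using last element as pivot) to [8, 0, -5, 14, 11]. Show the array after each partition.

Partition 1: pivot=11 at index 3 -> [8, 0, -5, 11, 14]
Partition 2: pivot=-5 at index 0 -> [-5, 0, 8, 11, 14]
Partition 3: pivot=8 at index 2 -> [-5, 0, 8, 11, 14]


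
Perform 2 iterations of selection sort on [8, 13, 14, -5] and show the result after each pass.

Pass 1: Select minimum -5 at index 3, swap -> [-5, 13, 14, 8]
Pass 2: Select minimum 8 at index 3, swap -> [-5, 8, 14, 13]


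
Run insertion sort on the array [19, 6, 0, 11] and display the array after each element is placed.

First element 19 is already 'sorted'
Insert 6: shifted 1 elements -> [6, 19, 0, 11]
Insert 0: shifted 2 elements -> [0, 6, 19, 11]
Insert 11: shifted 1 elements -> [0, 6, 11, 19]


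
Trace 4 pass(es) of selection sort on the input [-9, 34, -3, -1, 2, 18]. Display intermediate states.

Pass 1: Select minimum -9 at index 0, swap -> [-9, 34, -3, -1, 2, 18]
Pass 2: Select minimum -3 at index 2, swap -> [-9, -3, 34, -1, 2, 18]
Pass 3: Select minimum -1 at index 3, swap -> [-9, -3, -1, 34, 2, 18]
Pass 4: Select minimum 2 at index 4, swap -> [-9, -3, -1, 2, 34, 18]


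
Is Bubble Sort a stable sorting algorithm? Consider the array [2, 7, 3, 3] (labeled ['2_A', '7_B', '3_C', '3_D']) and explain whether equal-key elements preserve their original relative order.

Trace Bubble Sort on the labeled array (the key is the number; the letter only tracks identity):
  After pass 1: [2_A, 3_C, 3_D, 7_B]
  After pass 2: [2_A, 3_C, 3_D, 7_B] (no swaps, done)
Final order: [2_A, 3_C, 3_D, 7_B]
Equal keys:
  value 3: originally 3_C, 3_D; after sorting 3_C, 3_D -> order preserved
All equal keys kept their original relative order. Bubble Sort is stable: it only swaps adjacent elements when the left one is strictly greater, so equal keys never move past each other.
Answer: Stable


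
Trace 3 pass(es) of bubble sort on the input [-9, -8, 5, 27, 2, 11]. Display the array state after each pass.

After pass 1: [-9, -8, 5, 2, 11, 27] (2 swaps)
After pass 2: [-9, -8, 2, 5, 11, 27] (1 swaps)
After pass 3: [-9, -8, 2, 5, 11, 27] (0 swaps)
Total swaps: 3


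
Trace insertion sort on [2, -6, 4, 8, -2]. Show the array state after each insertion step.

First element 2 is already 'sorted'
Insert -6: shifted 1 elements -> [-6, 2, 4, 8, -2]
Insert 4: shifted 0 elements -> [-6, 2, 4, 8, -2]
Insert 8: shifted 0 elements -> [-6, 2, 4, 8, -2]
Insert -2: shifted 3 elements -> [-6, -2, 2, 4, 8]


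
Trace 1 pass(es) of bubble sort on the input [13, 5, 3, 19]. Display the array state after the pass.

After pass 1: [5, 3, 13, 19] (2 swaps)
Total swaps: 2


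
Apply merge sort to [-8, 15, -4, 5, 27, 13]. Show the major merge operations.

Divide and conquer:
  Merge [15] + [-4] -> [-4, 15]
  Merge [-8] + [-4, 15] -> [-8, -4, 15]
  Merge [27] + [13] -> [13, 27]
  Merge [5] + [13, 27] -> [5, 13, 27]
  Merge [-8, -4, 15] + [5, 13, 27] -> [-8, -4, 5, 13, 15, 27]


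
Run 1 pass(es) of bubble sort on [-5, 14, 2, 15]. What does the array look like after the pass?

After pass 1: [-5, 2, 14, 15] (1 swaps)
Total swaps: 1


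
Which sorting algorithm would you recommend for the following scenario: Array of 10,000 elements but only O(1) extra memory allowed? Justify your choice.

Best choice: Heapsort
Reason: Heapsort rearranges the array in place using O(1) auxiliary space and still guarantees O(n log n) time; quicksort partitions in place but needs Theta(log n) stack space for recursion (O(n) in the worst case), and mergesort requires O(n) auxiliary space


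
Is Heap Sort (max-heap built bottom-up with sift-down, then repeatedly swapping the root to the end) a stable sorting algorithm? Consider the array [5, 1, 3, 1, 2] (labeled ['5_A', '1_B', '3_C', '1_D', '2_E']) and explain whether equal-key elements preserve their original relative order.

Trace Heap Sort on the labeled array (the key is the number; the letter only tracks identity):
  Build max-heap: [5_A, 2_E, 3_C, 1_D, 1_B]
  Swap root 5_A to index 4, re-heapify first 4 -> [3_C, 2_E, 1_B, 1_D, 5_A]
  Swap root 3_C to index 3, re-heapify first 3 -> [2_E, 1_D, 1_B, 3_C, 5_A]
  Swap root 2_E to index 2, re-heapify first 2 -> [1_B, 1_D, 2_E, 3_C, 5_A]
  Swap root 1_B to index 1, re-heapify first 1 -> [1_D, 1_B, 2_E, 3_C, 5_A]
Final order: [1_D, 1_B, 2_E, 3_C, 5_A]
Equal keys:
  value 1: originally 1_B, 1_D; after sorting 1_D, 1_B -> order changed
Equal keys were reordered, so Heap Sort is not stable: heap construction and root-to-end swaps move elements without regard to the original order of equal keys. (One such input is enough; an unstable sort may happen to preserve order on other inputs, but it gives no guarantee.)
Answer: Not stable


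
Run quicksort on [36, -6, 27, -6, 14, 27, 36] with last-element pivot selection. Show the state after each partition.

Partition 1: pivot=36 at index 6 -> [36, -6, 27, -6, 14, 27, 36]
Partition 2: pivot=27 at index 4 -> [-6, 27, -6, 14, 27, 36, 36]
Partition 3: pivot=14 at index 2 -> [-6, -6, 14, 27, 27, 36, 36]
Partition 4: pivot=-6 at index 1 -> [-6, -6, 14, 27, 27, 36, 36]


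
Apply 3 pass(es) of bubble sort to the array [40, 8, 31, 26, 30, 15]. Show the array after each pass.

After pass 1: [8, 31, 26, 30, 15, 40] (5 swaps)
After pass 2: [8, 26, 30, 15, 31, 40] (3 swaps)
After pass 3: [8, 26, 15, 30, 31, 40] (1 swaps)
Total swaps: 9


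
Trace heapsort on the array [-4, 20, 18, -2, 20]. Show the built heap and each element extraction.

Build heap: [20, 20, 18, -2, -4]
Extract 20: [20, -2, 18, -4, 20]
Extract 20: [18, -2, -4, 20, 20]
Extract 18: [-2, -4, 18, 20, 20]
Extract -2: [-4, -2, 18, 20, 20]


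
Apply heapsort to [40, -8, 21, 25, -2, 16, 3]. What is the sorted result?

Build heap: [40, 25, 21, -8, -2, 16, 3]
Extract 40: [25, 3, 21, -8, -2, 16, 40]
Extract 25: [21, 3, 16, -8, -2, 25, 40]
Extract 21: [16, 3, -2, -8, 21, 25, 40]
Extract 16: [3, -8, -2, 16, 21, 25, 40]
Extract 3: [-2, -8, 3, 16, 21, 25, 40]
Extract -2: [-8, -2, 3, 16, 21, 25, 40]


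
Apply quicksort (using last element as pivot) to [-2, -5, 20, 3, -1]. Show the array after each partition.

Partition 1: pivot=-1 at index 2 -> [-2, -5, -1, 3, 20]
Partition 2: pivot=-5 at index 0 -> [-5, -2, -1, 3, 20]
Partition 3: pivot=20 at index 4 -> [-5, -2, -1, 3, 20]


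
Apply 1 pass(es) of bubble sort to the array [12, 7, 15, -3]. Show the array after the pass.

After pass 1: [7, 12, -3, 15] (2 swaps)
Total swaps: 2


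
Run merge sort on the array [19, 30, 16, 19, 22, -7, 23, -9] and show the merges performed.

Divide and conquer:
  Merge [19] + [30] -> [19, 30]
  Merge [16] + [19] -> [16, 19]
  Merge [19, 30] + [16, 19] -> [16, 19, 19, 30]
  Merge [22] + [-7] -> [-7, 22]
  Merge [23] + [-9] -> [-9, 23]
  Merge [-7, 22] + [-9, 23] -> [-9, -7, 22, 23]
  Merge [16, 19, 19, 30] + [-9, -7, 22, 23] -> [-9, -7, 16, 19, 19, 22, 23, 30]


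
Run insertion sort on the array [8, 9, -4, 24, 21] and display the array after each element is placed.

First element 8 is already 'sorted'
Insert 9: shifted 0 elements -> [8, 9, -4, 24, 21]
Insert -4: shifted 2 elements -> [-4, 8, 9, 24, 21]
Insert 24: shifted 0 elements -> [-4, 8, 9, 24, 21]
Insert 21: shifted 1 elements -> [-4, 8, 9, 21, 24]


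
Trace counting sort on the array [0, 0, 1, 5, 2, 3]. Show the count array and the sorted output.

Count array: [2, 1, 1, 1, 0, 1]
(count[i] = number of elements equal to i)
Cumulative count: [2, 3, 4, 5, 5, 6]
Sorted: [0, 0, 1, 2, 3, 5]


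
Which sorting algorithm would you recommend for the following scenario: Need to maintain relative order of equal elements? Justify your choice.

Best choice: Merge sort or Insertion sort
Reason: Both are stable; quicksort and heapsort are not stable


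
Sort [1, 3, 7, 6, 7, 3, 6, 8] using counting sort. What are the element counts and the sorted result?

Count array: [0, 1, 0, 2, 0, 0, 2, 2, 1]
(count[i] = number of elements equal to i)
Cumulative count: [0, 1, 1, 3, 3, 3, 5, 7, 8]
Sorted: [1, 3, 3, 6, 6, 7, 7, 8]


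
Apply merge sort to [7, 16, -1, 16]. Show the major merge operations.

Divide and conquer:
  Merge [7] + [16] -> [7, 16]
  Merge [-1] + [16] -> [-1, 16]
  Merge [7, 16] + [-1, 16] -> [-1, 7, 16, 16]


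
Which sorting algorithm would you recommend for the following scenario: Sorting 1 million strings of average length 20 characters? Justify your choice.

Best choice: MSD radix sort or Mergesort
Reason: MSD radix sort is a non-comparison sort that buckets the strings by successive character positions, running in time proportional to the total number of characters examined rather than O(n log n) string comparisons; mergesort is a stable O(n log n)-comparison alternative that works for arbitrary variable-length keys


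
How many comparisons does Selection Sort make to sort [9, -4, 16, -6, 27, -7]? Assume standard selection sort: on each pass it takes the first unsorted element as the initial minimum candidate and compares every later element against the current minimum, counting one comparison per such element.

Pass 1: scan indices 1..5 for the minimum = 5 comparison(s); min is -7, place at index 0 -> [-7, -4, 16, -6, 27, 9]
Pass 2: scan indices 2..5 for the minimum = 4 comparison(s); min is -6, place at index 1 -> [-7, -6, 16, -4, 27, 9]
Pass 3: scan indices 3..5 for the minimum = 3 comparison(s); min is -4, place at index 2 -> [-7, -6, -4, 16, 27, 9]
Pass 4: scan indices 4..5 for the minimum = 2 comparison(s); min is 9, place at index 3 -> [-7, -6, -4, 9, 27, 16]
Pass 5: scan indices 5..5 for the minimum = 1 comparison(s); min is 16, place at index 4 -> [-7, -6, -4, 9, 16, 27]
Selection sort always scans the whole unsorted suffix, so the count is (n-1) + (n-2) + ... + 1 = n(n-1)/2 = 6*5/2 = 15 regardless of the input order.
Total comparisons: 5 + 4 + 3 + 2 + 1 = 15


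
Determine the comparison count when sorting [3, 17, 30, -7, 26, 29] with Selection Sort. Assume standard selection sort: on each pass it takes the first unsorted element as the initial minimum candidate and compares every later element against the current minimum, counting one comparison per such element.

Pass 1: scan indices 1..5 for the minimum = 5 comparison(s); min is -7, place at index 0 -> [-7, 17, 30, 3, 26, 29]
Pass 2: scan indices 2..5 for the minimum = 4 comparison(s); min is 3, place at index 1 -> [-7, 3, 30, 17, 26, 29]
Pass 3: scan indices 3..5 for the minimum = 3 comparison(s); min is 17, place at index 2 -> [-7, 3, 17, 30, 26, 29]
Pass 4: scan indices 4..5 for the minimum = 2 comparison(s); min is 26, place at index 3 -> [-7, 3, 17, 26, 30, 29]
Pass 5: scan indices 5..5 for the minimum = 1 comparison(s); min is 29, place at index 4 -> [-7, 3, 17, 26, 29, 30]
Selection sort always scans the whole unsorted suffix, so the count is (n-1) + (n-2) + ... + 1 = n(n-1)/2 = 6*5/2 = 15 regardless of the input order.
Total comparisons: 5 + 4 + 3 + 2 + 1 = 15


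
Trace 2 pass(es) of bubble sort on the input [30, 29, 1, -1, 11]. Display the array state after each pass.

After pass 1: [29, 1, -1, 11, 30] (4 swaps)
After pass 2: [1, -1, 11, 29, 30] (3 swaps)
Total swaps: 7


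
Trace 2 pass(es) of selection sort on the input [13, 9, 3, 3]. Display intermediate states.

Pass 1: Select minimum 3 at index 2, swap -> [3, 9, 13, 3]
Pass 2: Select minimum 3 at index 3, swap -> [3, 3, 13, 9]


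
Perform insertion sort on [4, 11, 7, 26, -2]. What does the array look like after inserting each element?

First element 4 is already 'sorted'
Insert 11: shifted 0 elements -> [4, 11, 7, 26, -2]
Insert 7: shifted 1 elements -> [4, 7, 11, 26, -2]
Insert 26: shifted 0 elements -> [4, 7, 11, 26, -2]
Insert -2: shifted 4 elements -> [-2, 4, 7, 11, 26]


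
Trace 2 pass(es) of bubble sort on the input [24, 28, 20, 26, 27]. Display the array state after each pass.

After pass 1: [24, 20, 26, 27, 28] (3 swaps)
After pass 2: [20, 24, 26, 27, 28] (1 swaps)
Total swaps: 4


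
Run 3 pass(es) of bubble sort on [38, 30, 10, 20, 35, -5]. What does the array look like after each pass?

After pass 1: [30, 10, 20, 35, -5, 38] (5 swaps)
After pass 2: [10, 20, 30, -5, 35, 38] (3 swaps)
After pass 3: [10, 20, -5, 30, 35, 38] (1 swaps)
Total swaps: 9


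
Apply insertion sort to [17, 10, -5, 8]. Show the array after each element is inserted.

First element 17 is already 'sorted'
Insert 10: shifted 1 elements -> [10, 17, -5, 8]
Insert -5: shifted 2 elements -> [-5, 10, 17, 8]
Insert 8: shifted 2 elements -> [-5, 8, 10, 17]


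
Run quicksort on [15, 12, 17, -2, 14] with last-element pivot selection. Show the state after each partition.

Partition 1: pivot=14 at index 2 -> [12, -2, 14, 15, 17]
Partition 2: pivot=-2 at index 0 -> [-2, 12, 14, 15, 17]
Partition 3: pivot=17 at index 4 -> [-2, 12, 14, 15, 17]


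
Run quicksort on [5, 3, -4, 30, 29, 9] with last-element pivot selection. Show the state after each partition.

Partition 1: pivot=9 at index 3 -> [5, 3, -4, 9, 29, 30]
Partition 2: pivot=-4 at index 0 -> [-4, 3, 5, 9, 29, 30]
Partition 3: pivot=5 at index 2 -> [-4, 3, 5, 9, 29, 30]
Partition 4: pivot=30 at index 5 -> [-4, 3, 5, 9, 29, 30]


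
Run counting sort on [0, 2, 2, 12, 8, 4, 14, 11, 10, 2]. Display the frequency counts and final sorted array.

Count array: [1, 0, 3, 0, 1, 0, 0, 0, 1, 0, 1, 1, 1, 0, 1]
(count[i] = number of elements equal to i)
Cumulative count: [1, 1, 4, 4, 5, 5, 5, 5, 6, 6, 7, 8, 9, 9, 10]
Sorted: [0, 2, 2, 2, 4, 8, 10, 11, 12, 14]


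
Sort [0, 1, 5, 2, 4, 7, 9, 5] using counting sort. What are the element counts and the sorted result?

Count array: [1, 1, 1, 0, 1, 2, 0, 1, 0, 1]
(count[i] = number of elements equal to i)
Cumulative count: [1, 2, 3, 3, 4, 6, 6, 7, 7, 8]
Sorted: [0, 1, 2, 4, 5, 5, 7, 9]


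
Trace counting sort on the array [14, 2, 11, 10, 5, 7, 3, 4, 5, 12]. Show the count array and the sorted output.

Count array: [0, 0, 1, 1, 1, 2, 0, 1, 0, 0, 1, 1, 1, 0, 1]
(count[i] = number of elements equal to i)
Cumulative count: [0, 0, 1, 2, 3, 5, 5, 6, 6, 6, 7, 8, 9, 9, 10]
Sorted: [2, 3, 4, 5, 5, 7, 10, 11, 12, 14]


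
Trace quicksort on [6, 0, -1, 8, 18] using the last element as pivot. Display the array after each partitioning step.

Partition 1: pivot=18 at index 4 -> [6, 0, -1, 8, 18]
Partition 2: pivot=8 at index 3 -> [6, 0, -1, 8, 18]
Partition 3: pivot=-1 at index 0 -> [-1, 0, 6, 8, 18]
Partition 4: pivot=6 at index 2 -> [-1, 0, 6, 8, 18]


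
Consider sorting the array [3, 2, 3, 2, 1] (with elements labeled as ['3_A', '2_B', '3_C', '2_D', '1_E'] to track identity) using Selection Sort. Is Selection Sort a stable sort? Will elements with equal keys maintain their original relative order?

Trace Selection Sort on the labeled array (the key is the number; the letter only tracks identity):
  Pass 1: minimum of unsorted part is 1_E at index 4; swap it with 3_A at index 0 -> [1_E, 2_B, 3_C, 2_D, 3_A]
  Pass 2: minimum 2_B is already at index 1; no swap -> [1_E, 2_B, 3_C, 2_D, 3_A]
  Pass 3: minimum of unsorted part is 2_D at index 3; swap it with 3_C at index 2 -> [1_E, 2_B, 2_D, 3_C, 3_A]
  Pass 4: minimum 3_C is already at index 3; no swap -> [1_E, 2_B, 2_D, 3_C, 3_A]
Final order: [1_E, 2_B, 2_D, 3_C, 3_A]
Equal keys:
  value 2: originally 2_B, 2_D; after sorting 2_B, 2_D -> order preserved
  value 3: originally 3_A, 3_C; after sorting 3_C, 3_A -> order changed
Equal keys were reordered, so Selection Sort is not stable: the long-range swap that moves the minimum into place can carry an element past an equal key. (One such input is enough; an unstable sort may happen to preserve order on other inputs, but it gives no guarantee.)
Answer: Not stable


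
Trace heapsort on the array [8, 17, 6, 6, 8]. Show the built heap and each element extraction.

Build heap: [17, 8, 6, 6, 8]
Extract 17: [8, 8, 6, 6, 17]
Extract 8: [8, 6, 6, 8, 17]
Extract 8: [6, 6, 8, 8, 17]
Extract 6: [6, 6, 8, 8, 17]


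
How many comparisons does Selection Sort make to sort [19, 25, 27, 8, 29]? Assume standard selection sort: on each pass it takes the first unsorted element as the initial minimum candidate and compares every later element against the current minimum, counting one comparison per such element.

Pass 1: scan indices 1..4 for the minimum = 4 comparison(s); min is 8, place at index 0 -> [8, 25, 27, 19, 29]
Pass 2: scan indices 2..4 for the minimum = 3 comparison(s); min is 19, place at index 1 -> [8, 19, 27, 25, 29]
Pass 3: scan indices 3..4 for the minimum = 2 comparison(s); min is 25, place at index 2 -> [8, 19, 25, 27, 29]
Pass 4: scan indices 4..4 for the minimum = 1 comparison(s); min is 27, place at index 3 -> [8, 19, 25, 27, 29]
Selection sort always scans the whole unsorted suffix, so the count is (n-1) + (n-2) + ... + 1 = n(n-1)/2 = 5*4/2 = 10 regardless of the input order.
Total comparisons: 4 + 3 + 2 + 1 = 10


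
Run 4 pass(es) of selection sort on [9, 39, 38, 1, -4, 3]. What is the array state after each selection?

Pass 1: Select minimum -4 at index 4, swap -> [-4, 39, 38, 1, 9, 3]
Pass 2: Select minimum 1 at index 3, swap -> [-4, 1, 38, 39, 9, 3]
Pass 3: Select minimum 3 at index 5, swap -> [-4, 1, 3, 39, 9, 38]
Pass 4: Select minimum 9 at index 4, swap -> [-4, 1, 3, 9, 39, 38]


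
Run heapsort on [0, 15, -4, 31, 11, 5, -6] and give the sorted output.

Build heap: [31, 15, 5, 0, 11, -4, -6]
Extract 31: [15, 11, 5, 0, -6, -4, 31]
Extract 15: [11, 0, 5, -4, -6, 15, 31]
Extract 11: [5, 0, -6, -4, 11, 15, 31]
Extract 5: [0, -4, -6, 5, 11, 15, 31]
Extract 0: [-4, -6, 0, 5, 11, 15, 31]
Extract -4: [-6, -4, 0, 5, 11, 15, 31]


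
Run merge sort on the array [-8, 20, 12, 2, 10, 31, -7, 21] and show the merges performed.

Divide and conquer:
  Merge [-8] + [20] -> [-8, 20]
  Merge [12] + [2] -> [2, 12]
  Merge [-8, 20] + [2, 12] -> [-8, 2, 12, 20]
  Merge [10] + [31] -> [10, 31]
  Merge [-7] + [21] -> [-7, 21]
  Merge [10, 31] + [-7, 21] -> [-7, 10, 21, 31]
  Merge [-8, 2, 12, 20] + [-7, 10, 21, 31] -> [-8, -7, 2, 10, 12, 20, 21, 31]


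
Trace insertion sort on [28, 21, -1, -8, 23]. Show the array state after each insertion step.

First element 28 is already 'sorted'
Insert 21: shifted 1 elements -> [21, 28, -1, -8, 23]
Insert -1: shifted 2 elements -> [-1, 21, 28, -8, 23]
Insert -8: shifted 3 elements -> [-8, -1, 21, 28, 23]
Insert 23: shifted 1 elements -> [-8, -1, 21, 23, 28]


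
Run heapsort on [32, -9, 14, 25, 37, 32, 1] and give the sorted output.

Build heap: [37, 32, 32, 25, -9, 14, 1]
Extract 37: [32, 25, 32, 1, -9, 14, 37]
Extract 32: [32, 25, 14, 1, -9, 32, 37]
Extract 32: [25, 1, 14, -9, 32, 32, 37]
Extract 25: [14, 1, -9, 25, 32, 32, 37]
Extract 14: [1, -9, 14, 25, 32, 32, 37]
Extract 1: [-9, 1, 14, 25, 32, 32, 37]


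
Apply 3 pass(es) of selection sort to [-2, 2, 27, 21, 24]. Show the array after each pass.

Pass 1: Select minimum -2 at index 0, swap -> [-2, 2, 27, 21, 24]
Pass 2: Select minimum 2 at index 1, swap -> [-2, 2, 27, 21, 24]
Pass 3: Select minimum 21 at index 3, swap -> [-2, 2, 21, 27, 24]


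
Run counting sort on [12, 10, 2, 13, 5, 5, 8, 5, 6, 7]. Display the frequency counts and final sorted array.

Count array: [0, 0, 1, 0, 0, 3, 1, 1, 1, 0, 1, 0, 1, 1]
(count[i] = number of elements equal to i)
Cumulative count: [0, 0, 1, 1, 1, 4, 5, 6, 7, 7, 8, 8, 9, 10]
Sorted: [2, 5, 5, 5, 6, 7, 8, 10, 12, 13]
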